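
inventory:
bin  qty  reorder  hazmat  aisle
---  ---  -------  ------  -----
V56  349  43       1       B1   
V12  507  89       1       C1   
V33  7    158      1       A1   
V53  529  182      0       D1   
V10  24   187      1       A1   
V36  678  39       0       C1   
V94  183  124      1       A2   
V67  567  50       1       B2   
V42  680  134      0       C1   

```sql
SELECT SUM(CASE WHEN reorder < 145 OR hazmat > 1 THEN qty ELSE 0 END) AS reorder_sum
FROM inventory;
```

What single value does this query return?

bin=V56: ✓ → 349
bin=V12: ✓ → 507
bin=V33: ✗
bin=V53: ✗
bin=V10: ✗
bin=V36: ✓ → 678
bin=V94: ✓ → 183
bin=V67: ✓ → 567
bin=V42: ✓ → 680
reorder_sum = 349 + 507 + 678 + 183 + 567 + 680 = 2964

2964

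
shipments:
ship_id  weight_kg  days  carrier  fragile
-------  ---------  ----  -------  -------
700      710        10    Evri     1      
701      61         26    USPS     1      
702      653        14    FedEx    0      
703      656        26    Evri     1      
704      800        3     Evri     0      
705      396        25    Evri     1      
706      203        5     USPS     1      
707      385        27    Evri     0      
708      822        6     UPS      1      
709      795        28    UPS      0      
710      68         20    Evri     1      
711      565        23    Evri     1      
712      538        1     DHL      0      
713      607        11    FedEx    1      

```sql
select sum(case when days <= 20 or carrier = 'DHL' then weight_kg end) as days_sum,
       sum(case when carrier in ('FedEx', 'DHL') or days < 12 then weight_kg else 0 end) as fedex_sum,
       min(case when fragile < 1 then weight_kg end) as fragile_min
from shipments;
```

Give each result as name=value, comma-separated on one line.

[days_sum: days <= 20 or carrier = 'DHL']
ship_id=700: ✓ → 710
ship_id=701: ✗
ship_id=702: ✓ → 653
ship_id=703: ✗
ship_id=704: ✓ → 800
ship_id=705: ✗
ship_id=706: ✓ → 203
ship_id=707: ✗
ship_id=708: ✓ → 822
ship_id=709: ✗
ship_id=710: ✓ → 68
ship_id=711: ✗
ship_id=712: ✓ → 538
ship_id=713: ✓ → 607
days_sum = 710 + 653 + 800 + 203 + 822 + 68 + 538 + 607 = 4401
—
[fedex_sum: carrier in ('FedEx', 'DHL') or days < 12]
ship_id=700: ✓ → 710
ship_id=701: ✗
ship_id=702: ✓ → 653
ship_id=703: ✗
ship_id=704: ✓ → 800
ship_id=705: ✗
ship_id=706: ✓ → 203
ship_id=707: ✗
ship_id=708: ✓ → 822
ship_id=709: ✗
ship_id=710: ✗
ship_id=711: ✗
ship_id=712: ✓ → 538
ship_id=713: ✓ → 607
fedex_sum = 710 + 653 + 800 + 203 + 822 + 538 + 607 = 4333
—
[fragile_min: fragile < 1]
ship_id=700: ✗
ship_id=701: ✗
ship_id=702: ✓ → 653
ship_id=703: ✗
ship_id=704: ✓ → 800
ship_id=705: ✗
ship_id=706: ✗
ship_id=707: ✓ → 385
ship_id=708: ✗
ship_id=709: ✓ → 795
ship_id=710: ✗
ship_id=711: ✗
ship_id=712: ✓ → 538
ship_id=713: ✗
fragile_min = MIN(653, 800, 385, 795, 538) = 385

days_sum=4401, fedex_sum=4333, fragile_min=385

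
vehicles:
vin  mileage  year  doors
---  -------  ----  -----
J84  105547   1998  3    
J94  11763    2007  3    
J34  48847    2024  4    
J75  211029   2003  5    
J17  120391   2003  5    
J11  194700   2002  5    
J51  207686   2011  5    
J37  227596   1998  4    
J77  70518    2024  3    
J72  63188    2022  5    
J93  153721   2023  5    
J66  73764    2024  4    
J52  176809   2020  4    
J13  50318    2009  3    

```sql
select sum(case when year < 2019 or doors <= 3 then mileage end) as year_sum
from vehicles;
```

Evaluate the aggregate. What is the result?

1199548

vin=J84: ✓ → 105547
vin=J94: ✓ → 11763
vin=J34: ✗
vin=J75: ✓ → 211029
vin=J17: ✓ → 120391
vin=J11: ✓ → 194700
vin=J51: ✓ → 207686
vin=J37: ✓ → 227596
vin=J77: ✓ → 70518
vin=J72: ✗
vin=J93: ✗
vin=J66: ✗
vin=J52: ✗
vin=J13: ✓ → 50318
year_sum = 105547 + 11763 + 211029 + 120391 + 194700 + 207686 + 227596 + 70518 + 50318 = 1199548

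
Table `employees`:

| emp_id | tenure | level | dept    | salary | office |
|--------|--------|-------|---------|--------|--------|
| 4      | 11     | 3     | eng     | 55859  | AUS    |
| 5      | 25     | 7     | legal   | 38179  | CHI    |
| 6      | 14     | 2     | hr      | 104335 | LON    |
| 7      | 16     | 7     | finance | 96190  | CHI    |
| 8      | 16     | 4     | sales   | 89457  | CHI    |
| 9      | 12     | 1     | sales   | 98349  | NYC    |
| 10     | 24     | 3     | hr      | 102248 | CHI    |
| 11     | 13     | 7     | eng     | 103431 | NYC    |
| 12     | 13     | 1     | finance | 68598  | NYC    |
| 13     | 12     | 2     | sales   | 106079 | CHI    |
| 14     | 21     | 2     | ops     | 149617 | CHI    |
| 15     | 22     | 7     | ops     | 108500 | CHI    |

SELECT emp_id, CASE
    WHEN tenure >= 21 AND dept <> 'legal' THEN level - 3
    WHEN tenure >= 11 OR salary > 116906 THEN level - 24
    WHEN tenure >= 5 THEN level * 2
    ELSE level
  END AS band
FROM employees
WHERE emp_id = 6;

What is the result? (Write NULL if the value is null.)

-22

emp_id = 6: tenure=14, level=2, dept=hr, salary=104335, office=LON.
tenure >= 21 AND dept <> 'legal' → false
tenure >= 11 OR salary > 116906 → true → -22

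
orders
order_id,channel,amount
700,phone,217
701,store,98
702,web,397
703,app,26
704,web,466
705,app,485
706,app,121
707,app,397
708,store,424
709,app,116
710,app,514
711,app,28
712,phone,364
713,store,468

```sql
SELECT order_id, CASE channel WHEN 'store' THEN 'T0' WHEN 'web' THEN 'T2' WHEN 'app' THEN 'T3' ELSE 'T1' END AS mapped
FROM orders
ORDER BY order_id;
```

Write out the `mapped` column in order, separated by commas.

T1, T0, T2, T3, T2, T3, T3, T3, T0, T3, T3, T3, T1, T0

order_id=700: ELSE → T1
order_id=701: channel='store' → T0
order_id=702: channel='web' → T2
order_id=703: channel='app' → T3
order_id=704: channel='web' → T2
order_id=705: channel='app' → T3
order_id=706: channel='app' → T3
order_id=707: channel='app' → T3
order_id=708: channel='store' → T0
order_id=709: channel='app' → T3
order_id=710: channel='app' → T3
order_id=711: channel='app' → T3
order_id=712: ELSE → T1
order_id=713: channel='store' → T0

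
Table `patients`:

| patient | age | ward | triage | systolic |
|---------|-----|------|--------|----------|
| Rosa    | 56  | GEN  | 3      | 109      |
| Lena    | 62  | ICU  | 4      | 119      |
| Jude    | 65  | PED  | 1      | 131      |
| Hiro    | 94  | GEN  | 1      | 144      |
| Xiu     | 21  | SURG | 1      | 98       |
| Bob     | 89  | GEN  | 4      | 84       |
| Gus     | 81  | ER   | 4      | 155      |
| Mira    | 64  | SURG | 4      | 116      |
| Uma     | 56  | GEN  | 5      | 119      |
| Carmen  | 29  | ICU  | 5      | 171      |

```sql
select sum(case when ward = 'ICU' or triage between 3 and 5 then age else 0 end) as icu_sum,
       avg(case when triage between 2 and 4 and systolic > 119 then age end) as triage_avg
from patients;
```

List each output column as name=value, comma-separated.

[icu_sum: ward = 'ICU' or triage between 3 and 5]
patient=Rosa: ✓ → 56
patient=Lena: ✓ → 62
patient=Jude: ✗
patient=Hiro: ✗
patient=Xiu: ✗
patient=Bob: ✓ → 89
patient=Gus: ✓ → 81
patient=Mira: ✓ → 64
patient=Uma: ✓ → 56
patient=Carmen: ✓ → 29
icu_sum = 56 + 62 + 89 + 81 + 64 + 56 + 29 = 437
—
[triage_avg: triage between 2 and 4 and systolic > 119]
patient=Rosa: ✗
patient=Lena: ✗
patient=Jude: ✗
patient=Hiro: ✗
patient=Xiu: ✗
patient=Bob: ✗
patient=Gus: ✓ → 81
patient=Mira: ✗
patient=Uma: ✗
patient=Carmen: ✗
triage_avg = 81

icu_sum=437, triage_avg=81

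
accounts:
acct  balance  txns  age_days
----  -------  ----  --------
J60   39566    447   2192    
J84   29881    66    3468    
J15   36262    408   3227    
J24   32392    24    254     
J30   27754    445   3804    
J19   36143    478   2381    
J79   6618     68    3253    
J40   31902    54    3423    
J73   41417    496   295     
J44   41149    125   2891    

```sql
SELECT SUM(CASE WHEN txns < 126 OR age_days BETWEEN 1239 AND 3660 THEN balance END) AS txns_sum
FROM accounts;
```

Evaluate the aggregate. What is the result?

253913

acct=J60: ✓ → 39566
acct=J84: ✓ → 29881
acct=J15: ✓ → 36262
acct=J24: ✓ → 32392
acct=J30: ✗
acct=J19: ✓ → 36143
acct=J79: ✓ → 6618
acct=J40: ✓ → 31902
acct=J73: ✗
acct=J44: ✓ → 41149
txns_sum = 39566 + 29881 + 36262 + 32392 + 36143 + 6618 + 31902 + 41149 = 253913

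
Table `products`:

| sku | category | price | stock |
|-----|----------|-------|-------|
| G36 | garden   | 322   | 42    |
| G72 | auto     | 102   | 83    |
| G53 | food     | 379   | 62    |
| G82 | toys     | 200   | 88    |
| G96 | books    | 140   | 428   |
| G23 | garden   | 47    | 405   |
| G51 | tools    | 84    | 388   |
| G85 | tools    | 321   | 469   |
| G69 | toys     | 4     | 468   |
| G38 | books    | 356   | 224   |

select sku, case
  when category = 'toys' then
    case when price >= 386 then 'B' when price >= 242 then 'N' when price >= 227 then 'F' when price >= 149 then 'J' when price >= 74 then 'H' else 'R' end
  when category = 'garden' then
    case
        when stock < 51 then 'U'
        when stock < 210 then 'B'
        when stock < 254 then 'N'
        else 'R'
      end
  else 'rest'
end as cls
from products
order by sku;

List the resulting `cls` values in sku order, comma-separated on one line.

R, U, rest, rest, rest, R, rest, J, rest, rest

sku=G23: category='garden' → inner[ELSE] → R
sku=G36: category='garden' → inner[stock < 51] → U
sku=G38: category='books' → outer ELSE → rest
sku=G51: category='tools' → outer ELSE → rest
sku=G53: category='food' → outer ELSE → rest
sku=G69: category='toys' → inner[ELSE] → R
sku=G72: category='auto' → outer ELSE → rest
sku=G82: category='toys' → inner[price >= 149] → J
sku=G85: category='tools' → outer ELSE → rest
sku=G96: category='books' → outer ELSE → rest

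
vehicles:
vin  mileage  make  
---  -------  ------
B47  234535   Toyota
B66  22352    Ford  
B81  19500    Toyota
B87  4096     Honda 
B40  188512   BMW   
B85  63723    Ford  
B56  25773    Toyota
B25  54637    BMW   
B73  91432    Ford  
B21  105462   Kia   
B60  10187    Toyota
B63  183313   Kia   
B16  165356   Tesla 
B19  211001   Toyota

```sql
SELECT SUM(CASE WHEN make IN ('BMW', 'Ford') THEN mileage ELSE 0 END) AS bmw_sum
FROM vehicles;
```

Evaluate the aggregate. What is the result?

vin=B47: ✗
vin=B66: ✓ → 22352
vin=B81: ✗
vin=B87: ✗
vin=B40: ✓ → 188512
vin=B85: ✓ → 63723
vin=B56: ✗
vin=B25: ✓ → 54637
vin=B73: ✓ → 91432
vin=B21: ✗
vin=B60: ✗
vin=B63: ✗
vin=B16: ✗
vin=B19: ✗
bmw_sum = 22352 + 188512 + 63723 + 54637 + 91432 = 420656

420656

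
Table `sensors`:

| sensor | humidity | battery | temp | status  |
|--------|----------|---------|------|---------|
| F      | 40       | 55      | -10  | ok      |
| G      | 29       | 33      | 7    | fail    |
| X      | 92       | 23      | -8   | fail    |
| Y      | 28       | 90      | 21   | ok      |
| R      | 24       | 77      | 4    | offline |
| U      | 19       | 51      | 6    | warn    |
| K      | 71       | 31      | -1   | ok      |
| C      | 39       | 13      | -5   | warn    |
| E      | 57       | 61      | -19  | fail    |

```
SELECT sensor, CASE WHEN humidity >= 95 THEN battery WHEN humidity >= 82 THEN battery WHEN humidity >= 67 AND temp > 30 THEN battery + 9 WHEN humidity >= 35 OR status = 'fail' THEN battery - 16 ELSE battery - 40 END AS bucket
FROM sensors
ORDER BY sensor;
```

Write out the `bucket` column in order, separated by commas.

sensor=C: humidity >= 35 OR status = 'fail' → -3
sensor=E: humidity >= 35 OR status = 'fail' → 45
sensor=F: humidity >= 35 OR status = 'fail' → 39
sensor=G: humidity >= 35 OR status = 'fail' → 17
sensor=K: humidity >= 35 OR status = 'fail' → 15
sensor=R: ELSE → 37
sensor=U: ELSE → 11
sensor=X: humidity >= 82 → 23
sensor=Y: ELSE → 50

-3, 45, 39, 17, 15, 37, 11, 23, 50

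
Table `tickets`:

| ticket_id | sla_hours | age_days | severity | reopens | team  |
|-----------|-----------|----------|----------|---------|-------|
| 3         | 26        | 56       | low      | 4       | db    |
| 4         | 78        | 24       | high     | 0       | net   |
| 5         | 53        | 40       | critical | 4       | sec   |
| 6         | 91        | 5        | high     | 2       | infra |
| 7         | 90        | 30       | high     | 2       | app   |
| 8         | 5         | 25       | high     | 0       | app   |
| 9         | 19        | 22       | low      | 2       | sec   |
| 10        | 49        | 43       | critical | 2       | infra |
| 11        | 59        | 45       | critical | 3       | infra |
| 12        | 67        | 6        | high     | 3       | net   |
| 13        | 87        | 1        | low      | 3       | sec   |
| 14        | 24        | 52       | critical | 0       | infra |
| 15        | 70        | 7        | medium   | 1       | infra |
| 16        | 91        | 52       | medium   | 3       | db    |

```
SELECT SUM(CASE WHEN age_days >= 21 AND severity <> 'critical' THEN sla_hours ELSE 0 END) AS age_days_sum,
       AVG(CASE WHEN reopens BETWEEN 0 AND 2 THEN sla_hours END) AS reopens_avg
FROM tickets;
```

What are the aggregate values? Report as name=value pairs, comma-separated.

[age_days_sum: age_days >= 21 AND severity <> 'critical']
ticket_id=3: ✓ → 26
ticket_id=4: ✓ → 78
ticket_id=5: ✗
ticket_id=6: ✗
ticket_id=7: ✓ → 90
ticket_id=8: ✓ → 5
ticket_id=9: ✓ → 19
ticket_id=10: ✗
ticket_id=11: ✗
ticket_id=12: ✗
ticket_id=13: ✗
ticket_id=14: ✗
ticket_id=15: ✗
ticket_id=16: ✓ → 91
age_days_sum = 26 + 78 + 90 + 5 + 19 + 91 = 309
—
[reopens_avg: reopens BETWEEN 0 AND 2]
ticket_id=3: ✗
ticket_id=4: ✓ → 78
ticket_id=5: ✗
ticket_id=6: ✓ → 91
ticket_id=7: ✓ → 90
ticket_id=8: ✓ → 5
ticket_id=9: ✓ → 19
ticket_id=10: ✓ → 49
ticket_id=11: ✗
ticket_id=12: ✗
ticket_id=13: ✗
ticket_id=14: ✓ → 24
ticket_id=15: ✓ → 70
ticket_id=16: ✗
reopens_avg = (78 + 91 + 90 + 5 + 19 + 49 + 24 + 70) / 8 = 53.25

age_days_sum=309, reopens_avg=53.25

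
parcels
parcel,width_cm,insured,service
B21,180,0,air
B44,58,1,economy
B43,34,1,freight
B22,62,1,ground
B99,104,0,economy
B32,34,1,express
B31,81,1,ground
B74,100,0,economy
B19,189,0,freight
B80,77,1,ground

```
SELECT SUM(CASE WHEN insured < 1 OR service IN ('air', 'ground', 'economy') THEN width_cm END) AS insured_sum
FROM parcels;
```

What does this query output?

851

parcel=B21: ✓ → 180
parcel=B44: ✓ → 58
parcel=B43: ✗
parcel=B22: ✓ → 62
parcel=B99: ✓ → 104
parcel=B32: ✗
parcel=B31: ✓ → 81
parcel=B74: ✓ → 100
parcel=B19: ✓ → 189
parcel=B80: ✓ → 77
insured_sum = 180 + 58 + 62 + 104 + 81 + 100 + 189 + 77 = 851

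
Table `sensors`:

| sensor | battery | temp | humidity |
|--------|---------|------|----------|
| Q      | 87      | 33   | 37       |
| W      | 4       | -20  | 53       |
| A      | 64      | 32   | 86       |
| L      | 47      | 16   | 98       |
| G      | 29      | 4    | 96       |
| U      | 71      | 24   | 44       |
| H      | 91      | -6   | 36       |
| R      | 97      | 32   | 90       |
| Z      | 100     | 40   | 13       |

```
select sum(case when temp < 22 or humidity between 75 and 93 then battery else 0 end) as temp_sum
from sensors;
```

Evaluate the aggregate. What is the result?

sensor=Q: ✗
sensor=W: ✓ → 4
sensor=A: ✓ → 64
sensor=L: ✓ → 47
sensor=G: ✓ → 29
sensor=U: ✗
sensor=H: ✓ → 91
sensor=R: ✓ → 97
sensor=Z: ✗
temp_sum = 4 + 64 + 47 + 29 + 91 + 97 = 332

332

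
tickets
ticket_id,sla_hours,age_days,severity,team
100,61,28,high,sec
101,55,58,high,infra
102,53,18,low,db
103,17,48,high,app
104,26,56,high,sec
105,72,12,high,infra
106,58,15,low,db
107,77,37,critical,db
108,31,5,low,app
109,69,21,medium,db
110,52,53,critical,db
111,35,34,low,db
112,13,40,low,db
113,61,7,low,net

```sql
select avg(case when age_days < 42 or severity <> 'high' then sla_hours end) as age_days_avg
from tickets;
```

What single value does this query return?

ticket_id=100: ✓ → 61
ticket_id=101: ✗
ticket_id=102: ✓ → 53
ticket_id=103: ✗
ticket_id=104: ✗
ticket_id=105: ✓ → 72
ticket_id=106: ✓ → 58
ticket_id=107: ✓ → 77
ticket_id=108: ✓ → 31
ticket_id=109: ✓ → 69
ticket_id=110: ✓ → 52
ticket_id=111: ✓ → 35
ticket_id=112: ✓ → 13
ticket_id=113: ✓ → 61
age_days_avg = (61 + 53 + 72 + 58 + 77 + 31 + 69 + 52 + 35 + 13 + 61) / 11 = 52.9090909091

52.9090909091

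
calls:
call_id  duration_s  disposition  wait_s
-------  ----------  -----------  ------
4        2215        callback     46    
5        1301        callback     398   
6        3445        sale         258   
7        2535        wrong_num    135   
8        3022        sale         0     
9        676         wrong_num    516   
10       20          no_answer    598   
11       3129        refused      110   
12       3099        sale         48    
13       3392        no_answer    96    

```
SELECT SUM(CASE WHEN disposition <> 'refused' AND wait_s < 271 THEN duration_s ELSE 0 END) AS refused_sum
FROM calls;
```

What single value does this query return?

call_id=4: ✓ → 2215
call_id=5: ✗
call_id=6: ✓ → 3445
call_id=7: ✓ → 2535
call_id=8: ✓ → 3022
call_id=9: ✗
call_id=10: ✗
call_id=11: ✗
call_id=12: ✓ → 3099
call_id=13: ✓ → 3392
refused_sum = 2215 + 3445 + 2535 + 3022 + 3099 + 3392 = 17708

17708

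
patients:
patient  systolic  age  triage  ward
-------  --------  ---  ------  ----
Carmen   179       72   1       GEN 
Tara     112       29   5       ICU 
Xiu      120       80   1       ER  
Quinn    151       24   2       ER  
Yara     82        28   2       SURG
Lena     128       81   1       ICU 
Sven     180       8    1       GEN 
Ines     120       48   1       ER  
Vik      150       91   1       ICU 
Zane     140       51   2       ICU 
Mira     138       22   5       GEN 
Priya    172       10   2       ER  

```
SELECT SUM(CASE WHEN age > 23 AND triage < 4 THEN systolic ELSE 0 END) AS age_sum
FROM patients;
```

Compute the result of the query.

1070

patient=Carmen: ✓ → 179
patient=Tara: ✗
patient=Xiu: ✓ → 120
patient=Quinn: ✓ → 151
patient=Yara: ✓ → 82
patient=Lena: ✓ → 128
patient=Sven: ✗
patient=Ines: ✓ → 120
patient=Vik: ✓ → 150
patient=Zane: ✓ → 140
patient=Mira: ✗
patient=Priya: ✗
age_sum = 179 + 120 + 151 + 82 + 128 + 120 + 150 + 140 = 1070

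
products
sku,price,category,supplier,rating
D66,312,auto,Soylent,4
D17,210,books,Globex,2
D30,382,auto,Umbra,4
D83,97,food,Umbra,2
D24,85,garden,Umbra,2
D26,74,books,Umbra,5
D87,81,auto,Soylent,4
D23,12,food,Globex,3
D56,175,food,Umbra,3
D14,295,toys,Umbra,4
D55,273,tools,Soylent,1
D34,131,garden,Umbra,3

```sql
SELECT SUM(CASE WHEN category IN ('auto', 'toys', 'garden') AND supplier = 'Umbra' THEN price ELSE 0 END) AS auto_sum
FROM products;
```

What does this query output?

893

sku=D66: ✗
sku=D17: ✗
sku=D30: ✓ → 382
sku=D83: ✗
sku=D24: ✓ → 85
sku=D26: ✗
sku=D87: ✗
sku=D23: ✗
sku=D56: ✗
sku=D14: ✓ → 295
sku=D55: ✗
sku=D34: ✓ → 131
auto_sum = 382 + 85 + 295 + 131 = 893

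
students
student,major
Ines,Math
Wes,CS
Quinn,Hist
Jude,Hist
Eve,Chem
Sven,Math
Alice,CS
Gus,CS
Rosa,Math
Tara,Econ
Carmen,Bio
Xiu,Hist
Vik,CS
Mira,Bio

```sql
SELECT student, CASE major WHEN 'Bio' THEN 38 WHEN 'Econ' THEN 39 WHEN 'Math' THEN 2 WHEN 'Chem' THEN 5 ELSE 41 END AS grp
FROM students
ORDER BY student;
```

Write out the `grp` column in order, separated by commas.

student=Alice: ELSE → 41
student=Carmen: major='Bio' → 38
student=Eve: major='Chem' → 5
student=Gus: ELSE → 41
student=Ines: major='Math' → 2
student=Jude: ELSE → 41
student=Mira: major='Bio' → 38
student=Quinn: ELSE → 41
student=Rosa: major='Math' → 2
student=Sven: major='Math' → 2
student=Tara: major='Econ' → 39
student=Vik: ELSE → 41
student=Wes: ELSE → 41
student=Xiu: ELSE → 41

41, 38, 5, 41, 2, 41, 38, 41, 2, 2, 39, 41, 41, 41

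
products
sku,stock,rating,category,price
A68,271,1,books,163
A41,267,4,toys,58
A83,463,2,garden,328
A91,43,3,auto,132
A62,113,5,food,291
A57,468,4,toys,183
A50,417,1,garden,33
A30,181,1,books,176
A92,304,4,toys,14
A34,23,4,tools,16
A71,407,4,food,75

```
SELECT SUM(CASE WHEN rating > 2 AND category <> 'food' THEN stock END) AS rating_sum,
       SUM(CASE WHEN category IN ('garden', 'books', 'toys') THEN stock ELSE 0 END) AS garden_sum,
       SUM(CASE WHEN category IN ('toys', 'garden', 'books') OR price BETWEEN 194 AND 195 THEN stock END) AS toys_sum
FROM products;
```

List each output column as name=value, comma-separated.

[rating_sum: rating > 2 AND category <> 'food']
sku=A68: ✗
sku=A41: ✓ → 267
sku=A83: ✗
sku=A91: ✓ → 43
sku=A62: ✗
sku=A57: ✓ → 468
sku=A50: ✗
sku=A30: ✗
sku=A92: ✓ → 304
sku=A34: ✓ → 23
sku=A71: ✗
rating_sum = 267 + 43 + 468 + 304 + 23 = 1105
—
[garden_sum: category IN ('garden', 'books', 'toys')]
sku=A68: ✓ → 271
sku=A41: ✓ → 267
sku=A83: ✓ → 463
sku=A91: ✗
sku=A62: ✗
sku=A57: ✓ → 468
sku=A50: ✓ → 417
sku=A30: ✓ → 181
sku=A92: ✓ → 304
sku=A34: ✗
sku=A71: ✗
garden_sum = 271 + 267 + 463 + 468 + 417 + 181 + 304 = 2371
—
[toys_sum: category IN ('toys', 'garden', 'books') OR price BETWEEN 194 AND 195]
sku=A68: ✓ → 271
sku=A41: ✓ → 267
sku=A83: ✓ → 463
sku=A91: ✗
sku=A62: ✗
sku=A57: ✓ → 468
sku=A50: ✓ → 417
sku=A30: ✓ → 181
sku=A92: ✓ → 304
sku=A34: ✗
sku=A71: ✗
toys_sum = 271 + 267 + 463 + 468 + 417 + 181 + 304 = 2371

rating_sum=1105, garden_sum=2371, toys_sum=2371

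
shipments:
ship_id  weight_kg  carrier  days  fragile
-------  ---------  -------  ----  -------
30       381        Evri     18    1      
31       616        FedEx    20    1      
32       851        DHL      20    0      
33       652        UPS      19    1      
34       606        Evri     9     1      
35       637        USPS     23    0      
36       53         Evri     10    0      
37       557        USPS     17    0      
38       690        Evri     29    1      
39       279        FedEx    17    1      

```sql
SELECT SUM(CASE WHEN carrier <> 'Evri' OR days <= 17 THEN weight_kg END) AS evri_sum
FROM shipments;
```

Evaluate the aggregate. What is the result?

ship_id=30: ✗
ship_id=31: ✓ → 616
ship_id=32: ✓ → 851
ship_id=33: ✓ → 652
ship_id=34: ✓ → 606
ship_id=35: ✓ → 637
ship_id=36: ✓ → 53
ship_id=37: ✓ → 557
ship_id=38: ✗
ship_id=39: ✓ → 279
evri_sum = 616 + 851 + 652 + 606 + 637 + 53 + 557 + 279 = 4251

4251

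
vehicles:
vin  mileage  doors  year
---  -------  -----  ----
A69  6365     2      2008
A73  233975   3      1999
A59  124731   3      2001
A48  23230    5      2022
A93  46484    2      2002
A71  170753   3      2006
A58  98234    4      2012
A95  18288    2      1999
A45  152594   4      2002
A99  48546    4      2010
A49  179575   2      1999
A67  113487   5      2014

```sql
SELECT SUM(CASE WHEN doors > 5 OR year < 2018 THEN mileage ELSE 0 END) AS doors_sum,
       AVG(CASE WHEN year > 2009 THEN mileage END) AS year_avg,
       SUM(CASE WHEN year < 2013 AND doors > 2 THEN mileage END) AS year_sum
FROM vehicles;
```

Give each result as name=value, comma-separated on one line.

doors_sum=1193032, year_avg=70874.25, year_sum=828833

[doors_sum: doors > 5 OR year < 2018]
vin=A69: ✓ → 6365
vin=A73: ✓ → 233975
vin=A59: ✓ → 124731
vin=A48: ✗
vin=A93: ✓ → 46484
vin=A71: ✓ → 170753
vin=A58: ✓ → 98234
vin=A95: ✓ → 18288
vin=A45: ✓ → 152594
vin=A99: ✓ → 48546
vin=A49: ✓ → 179575
vin=A67: ✓ → 113487
doors_sum = 6365 + 233975 + 124731 + 46484 + 170753 + 98234 + 18288 + 152594 + 48546 + 179575 + 113487 = 1193032
—
[year_avg: year > 2009]
vin=A69: ✗
vin=A73: ✗
vin=A59: ✗
vin=A48: ✓ → 23230
vin=A93: ✗
vin=A71: ✗
vin=A58: ✓ → 98234
vin=A95: ✗
vin=A45: ✗
vin=A99: ✓ → 48546
vin=A49: ✗
vin=A67: ✓ → 113487
year_avg = (23230 + 98234 + 48546 + 113487) / 4 = 70874.25
—
[year_sum: year < 2013 AND doors > 2]
vin=A69: ✗
vin=A73: ✓ → 233975
vin=A59: ✓ → 124731
vin=A48: ✗
vin=A93: ✗
vin=A71: ✓ → 170753
vin=A58: ✓ → 98234
vin=A95: ✗
vin=A45: ✓ → 152594
vin=A99: ✓ → 48546
vin=A49: ✗
vin=A67: ✗
year_sum = 233975 + 124731 + 170753 + 98234 + 152594 + 48546 = 828833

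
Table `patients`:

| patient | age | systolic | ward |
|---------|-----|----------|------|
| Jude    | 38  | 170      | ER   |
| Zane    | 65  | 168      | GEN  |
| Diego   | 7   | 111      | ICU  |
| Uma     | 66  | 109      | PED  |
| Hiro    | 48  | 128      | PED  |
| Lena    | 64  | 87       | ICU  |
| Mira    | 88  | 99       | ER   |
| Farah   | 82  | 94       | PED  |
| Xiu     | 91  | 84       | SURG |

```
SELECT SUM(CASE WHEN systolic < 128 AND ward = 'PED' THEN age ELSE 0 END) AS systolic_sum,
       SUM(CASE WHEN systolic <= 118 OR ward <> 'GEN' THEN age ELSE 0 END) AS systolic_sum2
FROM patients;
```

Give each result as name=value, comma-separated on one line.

[systolic_sum: systolic < 128 AND ward = 'PED']
patient=Jude: ✗
patient=Zane: ✗
patient=Diego: ✗
patient=Uma: ✓ → 66
patient=Hiro: ✗
patient=Lena: ✗
patient=Mira: ✗
patient=Farah: ✓ → 82
patient=Xiu: ✗
systolic_sum = 66 + 82 = 148
—
[systolic_sum2: systolic <= 118 OR ward <> 'GEN']
patient=Jude: ✓ → 38
patient=Zane: ✗
patient=Diego: ✓ → 7
patient=Uma: ✓ → 66
patient=Hiro: ✓ → 48
patient=Lena: ✓ → 64
patient=Mira: ✓ → 88
patient=Farah: ✓ → 82
patient=Xiu: ✓ → 91
systolic_sum2 = 38 + 7 + 66 + 48 + 64 + 88 + 82 + 91 = 484

systolic_sum=148, systolic_sum2=484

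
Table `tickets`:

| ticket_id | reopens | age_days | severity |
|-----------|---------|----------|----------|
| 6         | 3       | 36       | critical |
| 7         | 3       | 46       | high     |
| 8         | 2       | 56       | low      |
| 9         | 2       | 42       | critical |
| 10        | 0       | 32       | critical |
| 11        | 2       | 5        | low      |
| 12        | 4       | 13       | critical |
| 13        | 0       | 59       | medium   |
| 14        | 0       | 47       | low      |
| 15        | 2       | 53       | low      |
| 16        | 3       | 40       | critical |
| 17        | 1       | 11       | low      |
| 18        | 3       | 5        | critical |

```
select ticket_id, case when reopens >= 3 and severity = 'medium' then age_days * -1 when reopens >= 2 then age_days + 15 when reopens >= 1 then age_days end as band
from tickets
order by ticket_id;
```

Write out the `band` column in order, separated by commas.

51, 61, 71, 57, NULL, 20, 28, NULL, NULL, 68, 55, 11, 20

ticket_id=6: reopens >= 2 → 51
ticket_id=7: reopens >= 2 → 61
ticket_id=8: reopens >= 2 → 71
ticket_id=9: reopens >= 2 → 57
ticket_id=10: (no match → NULL) → NULL
ticket_id=11: reopens >= 2 → 20
ticket_id=12: reopens >= 2 → 28
ticket_id=13: (no match → NULL) → NULL
ticket_id=14: (no match → NULL) → NULL
ticket_id=15: reopens >= 2 → 68
ticket_id=16: reopens >= 2 → 55
ticket_id=17: reopens >= 1 → 11
ticket_id=18: reopens >= 2 → 20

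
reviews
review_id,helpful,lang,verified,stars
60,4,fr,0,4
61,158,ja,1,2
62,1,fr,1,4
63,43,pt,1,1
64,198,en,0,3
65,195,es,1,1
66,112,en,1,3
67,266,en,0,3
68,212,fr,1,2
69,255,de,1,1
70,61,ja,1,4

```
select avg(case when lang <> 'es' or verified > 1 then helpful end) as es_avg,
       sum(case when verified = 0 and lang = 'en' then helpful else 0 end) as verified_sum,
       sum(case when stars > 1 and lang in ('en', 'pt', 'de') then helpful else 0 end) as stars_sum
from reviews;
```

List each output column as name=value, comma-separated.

[es_avg: lang <> 'es' or verified > 1]
review_id=60: ✓ → 4
review_id=61: ✓ → 158
review_id=62: ✓ → 1
review_id=63: ✓ → 43
review_id=64: ✓ → 198
review_id=65: ✗
review_id=66: ✓ → 112
review_id=67: ✓ → 266
review_id=68: ✓ → 212
review_id=69: ✓ → 255
review_id=70: ✓ → 61
es_avg = (4 + 158 + 1 + 43 + 198 + 112 + 266 + 212 + 255 + 61) / 10 = 131
—
[verified_sum: verified = 0 and lang = 'en']
review_id=60: ✗
review_id=61: ✗
review_id=62: ✗
review_id=63: ✗
review_id=64: ✓ → 198
review_id=65: ✗
review_id=66: ✗
review_id=67: ✓ → 266
review_id=68: ✗
review_id=69: ✗
review_id=70: ✗
verified_sum = 198 + 266 = 464
—
[stars_sum: stars > 1 and lang in ('en', 'pt', 'de')]
review_id=60: ✗
review_id=61: ✗
review_id=62: ✗
review_id=63: ✗
review_id=64: ✓ → 198
review_id=65: ✗
review_id=66: ✓ → 112
review_id=67: ✓ → 266
review_id=68: ✗
review_id=69: ✗
review_id=70: ✗
stars_sum = 198 + 112 + 266 = 576

es_avg=131, verified_sum=464, stars_sum=576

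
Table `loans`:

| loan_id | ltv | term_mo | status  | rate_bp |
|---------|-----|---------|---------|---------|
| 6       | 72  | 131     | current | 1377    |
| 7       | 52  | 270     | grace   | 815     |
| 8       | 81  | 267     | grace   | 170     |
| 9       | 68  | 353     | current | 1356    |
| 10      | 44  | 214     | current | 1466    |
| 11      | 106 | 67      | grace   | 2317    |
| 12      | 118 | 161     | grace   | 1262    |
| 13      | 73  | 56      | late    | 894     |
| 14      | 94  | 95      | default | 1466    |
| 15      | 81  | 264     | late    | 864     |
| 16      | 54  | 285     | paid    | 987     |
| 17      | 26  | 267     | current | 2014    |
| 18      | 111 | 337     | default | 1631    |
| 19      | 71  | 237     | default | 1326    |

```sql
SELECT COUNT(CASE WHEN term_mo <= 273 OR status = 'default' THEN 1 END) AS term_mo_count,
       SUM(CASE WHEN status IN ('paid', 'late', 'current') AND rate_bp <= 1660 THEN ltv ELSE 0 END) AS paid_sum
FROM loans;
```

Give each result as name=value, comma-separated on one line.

[term_mo_count: term_mo <= 273 OR status = 'default']
loan_id=6: ✓ → 1
loan_id=7: ✓ → 1
loan_id=8: ✓ → 1
loan_id=9: ✗
loan_id=10: ✓ → 1
loan_id=11: ✓ → 1
loan_id=12: ✓ → 1
loan_id=13: ✓ → 1
loan_id=14: ✓ → 1
loan_id=15: ✓ → 1
loan_id=16: ✗
loan_id=17: ✓ → 1
loan_id=18: ✓ → 1
loan_id=19: ✓ → 1
term_mo_count = COUNT(1, 1, 1, 1, 1, 1, 1, 1, 1, 1, 1, 1) = 12
—
[paid_sum: status IN ('paid', 'late', 'current') AND rate_bp <= 1660]
loan_id=6: ✓ → 72
loan_id=7: ✗
loan_id=8: ✗
loan_id=9: ✓ → 68
loan_id=10: ✓ → 44
loan_id=11: ✗
loan_id=12: ✗
loan_id=13: ✓ → 73
loan_id=14: ✗
loan_id=15: ✓ → 81
loan_id=16: ✓ → 54
loan_id=17: ✗
loan_id=18: ✗
loan_id=19: ✗
paid_sum = 72 + 68 + 44 + 73 + 81 + 54 = 392

term_mo_count=12, paid_sum=392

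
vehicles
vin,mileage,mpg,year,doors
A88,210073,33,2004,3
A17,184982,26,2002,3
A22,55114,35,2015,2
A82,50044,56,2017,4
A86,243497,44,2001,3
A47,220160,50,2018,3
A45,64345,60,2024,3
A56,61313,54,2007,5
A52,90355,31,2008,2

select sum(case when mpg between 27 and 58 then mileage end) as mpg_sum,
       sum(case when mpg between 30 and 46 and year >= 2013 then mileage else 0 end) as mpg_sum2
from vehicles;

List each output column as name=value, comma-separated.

[mpg_sum: mpg between 27 and 58]
vin=A88: ✓ → 210073
vin=A17: ✗
vin=A22: ✓ → 55114
vin=A82: ✓ → 50044
vin=A86: ✓ → 243497
vin=A47: ✓ → 220160
vin=A45: ✗
vin=A56: ✓ → 61313
vin=A52: ✓ → 90355
mpg_sum = 210073 + 55114 + 50044 + 243497 + 220160 + 61313 + 90355 = 930556
—
[mpg_sum2: mpg between 30 and 46 and year >= 2013]
vin=A88: ✗
vin=A17: ✗
vin=A22: ✓ → 55114
vin=A82: ✗
vin=A86: ✗
vin=A47: ✗
vin=A45: ✗
vin=A56: ✗
vin=A52: ✗
mpg_sum2 = 55114

mpg_sum=930556, mpg_sum2=55114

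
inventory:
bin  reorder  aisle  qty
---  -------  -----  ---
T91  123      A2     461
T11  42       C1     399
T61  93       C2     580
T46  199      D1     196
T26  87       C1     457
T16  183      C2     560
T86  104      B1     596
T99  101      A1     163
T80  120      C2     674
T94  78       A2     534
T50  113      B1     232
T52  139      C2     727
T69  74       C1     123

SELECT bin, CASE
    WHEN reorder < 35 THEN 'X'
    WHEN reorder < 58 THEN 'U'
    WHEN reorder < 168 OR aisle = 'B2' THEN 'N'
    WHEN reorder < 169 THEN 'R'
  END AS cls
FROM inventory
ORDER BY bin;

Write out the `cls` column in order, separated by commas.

bin=T11: reorder < 58 → U
bin=T16: (no match → NULL) → NULL
bin=T26: reorder < 168 OR aisle = 'B2' → N
bin=T46: (no match → NULL) → NULL
bin=T50: reorder < 168 OR aisle = 'B2' → N
bin=T52: reorder < 168 OR aisle = 'B2' → N
bin=T61: reorder < 168 OR aisle = 'B2' → N
bin=T69: reorder < 168 OR aisle = 'B2' → N
bin=T80: reorder < 168 OR aisle = 'B2' → N
bin=T86: reorder < 168 OR aisle = 'B2' → N
bin=T91: reorder < 168 OR aisle = 'B2' → N
bin=T94: reorder < 168 OR aisle = 'B2' → N
bin=T99: reorder < 168 OR aisle = 'B2' → N

U, NULL, N, NULL, N, N, N, N, N, N, N, N, N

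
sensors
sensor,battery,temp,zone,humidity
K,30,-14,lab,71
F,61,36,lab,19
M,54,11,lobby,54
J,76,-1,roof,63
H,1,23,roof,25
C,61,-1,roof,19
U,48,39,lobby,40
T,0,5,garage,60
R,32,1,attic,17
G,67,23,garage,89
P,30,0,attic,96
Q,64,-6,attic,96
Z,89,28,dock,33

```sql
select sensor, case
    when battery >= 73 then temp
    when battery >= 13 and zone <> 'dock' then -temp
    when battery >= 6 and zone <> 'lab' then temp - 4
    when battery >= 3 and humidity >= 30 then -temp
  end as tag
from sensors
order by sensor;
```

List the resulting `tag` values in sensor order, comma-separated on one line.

1, -36, -23, NULL, -1, 14, -11, 0, 6, -1, NULL, -39, 28

sensor=C: battery >= 13 and zone <> 'dock' → 1
sensor=F: battery >= 13 and zone <> 'dock' → -36
sensor=G: battery >= 13 and zone <> 'dock' → -23
sensor=H: (no match → NULL) → NULL
sensor=J: battery >= 73 → -1
sensor=K: battery >= 13 and zone <> 'dock' → 14
sensor=M: battery >= 13 and zone <> 'dock' → -11
sensor=P: battery >= 13 and zone <> 'dock' → 0
sensor=Q: battery >= 13 and zone <> 'dock' → 6
sensor=R: battery >= 13 and zone <> 'dock' → -1
sensor=T: (no match → NULL) → NULL
sensor=U: battery >= 13 and zone <> 'dock' → -39
sensor=Z: battery >= 73 → 28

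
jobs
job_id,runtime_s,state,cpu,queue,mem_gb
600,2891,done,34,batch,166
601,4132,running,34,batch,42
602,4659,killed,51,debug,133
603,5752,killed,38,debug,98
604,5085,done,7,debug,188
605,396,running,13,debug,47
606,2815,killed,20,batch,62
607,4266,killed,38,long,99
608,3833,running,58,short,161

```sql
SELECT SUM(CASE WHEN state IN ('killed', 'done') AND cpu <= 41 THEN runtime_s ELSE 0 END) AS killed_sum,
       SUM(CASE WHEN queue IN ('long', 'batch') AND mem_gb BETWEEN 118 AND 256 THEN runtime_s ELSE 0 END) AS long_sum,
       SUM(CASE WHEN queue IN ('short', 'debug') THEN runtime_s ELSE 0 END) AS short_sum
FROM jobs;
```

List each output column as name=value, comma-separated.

killed_sum=20809, long_sum=2891, short_sum=19725

[killed_sum: state IN ('killed', 'done') AND cpu <= 41]
job_id=600: ✓ → 2891
job_id=601: ✗
job_id=602: ✗
job_id=603: ✓ → 5752
job_id=604: ✓ → 5085
job_id=605: ✗
job_id=606: ✓ → 2815
job_id=607: ✓ → 4266
job_id=608: ✗
killed_sum = 2891 + 5752 + 5085 + 2815 + 4266 = 20809
—
[long_sum: queue IN ('long', 'batch') AND mem_gb BETWEEN 118 AND 256]
job_id=600: ✓ → 2891
job_id=601: ✗
job_id=602: ✗
job_id=603: ✗
job_id=604: ✗
job_id=605: ✗
job_id=606: ✗
job_id=607: ✗
job_id=608: ✗
long_sum = 2891
—
[short_sum: queue IN ('short', 'debug')]
job_id=600: ✗
job_id=601: ✗
job_id=602: ✓ → 4659
job_id=603: ✓ → 5752
job_id=604: ✓ → 5085
job_id=605: ✓ → 396
job_id=606: ✗
job_id=607: ✗
job_id=608: ✓ → 3833
short_sum = 4659 + 5752 + 5085 + 396 + 3833 = 19725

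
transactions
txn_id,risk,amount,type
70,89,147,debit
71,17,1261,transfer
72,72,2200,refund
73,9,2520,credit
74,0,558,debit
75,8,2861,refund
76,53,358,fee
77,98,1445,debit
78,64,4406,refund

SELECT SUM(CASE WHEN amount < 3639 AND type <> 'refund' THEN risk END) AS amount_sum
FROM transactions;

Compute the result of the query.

266

txn_id=70: ✓ → 89
txn_id=71: ✓ → 17
txn_id=72: ✗
txn_id=73: ✓ → 9
txn_id=74: ✓ → 0
txn_id=75: ✗
txn_id=76: ✓ → 53
txn_id=77: ✓ → 98
txn_id=78: ✗
amount_sum = 89 + 17 + 9 + 53 + 98 = 266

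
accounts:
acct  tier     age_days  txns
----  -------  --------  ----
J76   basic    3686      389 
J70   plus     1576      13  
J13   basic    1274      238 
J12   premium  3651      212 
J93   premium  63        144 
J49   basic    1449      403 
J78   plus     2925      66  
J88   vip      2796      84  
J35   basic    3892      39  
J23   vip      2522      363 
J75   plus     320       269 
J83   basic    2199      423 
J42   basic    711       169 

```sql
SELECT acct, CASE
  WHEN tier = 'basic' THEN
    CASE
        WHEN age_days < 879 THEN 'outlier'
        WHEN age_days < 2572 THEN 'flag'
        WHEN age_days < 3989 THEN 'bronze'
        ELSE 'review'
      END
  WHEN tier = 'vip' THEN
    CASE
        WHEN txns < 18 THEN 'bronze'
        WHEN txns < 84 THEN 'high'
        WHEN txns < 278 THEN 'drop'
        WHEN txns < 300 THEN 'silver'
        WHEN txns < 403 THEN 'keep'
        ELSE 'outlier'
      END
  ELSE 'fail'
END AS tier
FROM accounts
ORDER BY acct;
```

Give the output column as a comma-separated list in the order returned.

fail, flag, keep, bronze, outlier, flag, fail, fail, bronze, fail, flag, drop, fail

acct=J12: tier='premium' → outer ELSE → fail
acct=J13: tier='basic' → inner[age_days < 2572] → flag
acct=J23: tier='vip' → inner[txns < 403] → keep
acct=J35: tier='basic' → inner[age_days < 3989] → bronze
acct=J42: tier='basic' → inner[age_days < 879] → outlier
acct=J49: tier='basic' → inner[age_days < 2572] → flag
acct=J70: tier='plus' → outer ELSE → fail
acct=J75: tier='plus' → outer ELSE → fail
acct=J76: tier='basic' → inner[age_days < 3989] → bronze
acct=J78: tier='plus' → outer ELSE → fail
acct=J83: tier='basic' → inner[age_days < 2572] → flag
acct=J88: tier='vip' → inner[txns < 278] → drop
acct=J93: tier='premium' → outer ELSE → fail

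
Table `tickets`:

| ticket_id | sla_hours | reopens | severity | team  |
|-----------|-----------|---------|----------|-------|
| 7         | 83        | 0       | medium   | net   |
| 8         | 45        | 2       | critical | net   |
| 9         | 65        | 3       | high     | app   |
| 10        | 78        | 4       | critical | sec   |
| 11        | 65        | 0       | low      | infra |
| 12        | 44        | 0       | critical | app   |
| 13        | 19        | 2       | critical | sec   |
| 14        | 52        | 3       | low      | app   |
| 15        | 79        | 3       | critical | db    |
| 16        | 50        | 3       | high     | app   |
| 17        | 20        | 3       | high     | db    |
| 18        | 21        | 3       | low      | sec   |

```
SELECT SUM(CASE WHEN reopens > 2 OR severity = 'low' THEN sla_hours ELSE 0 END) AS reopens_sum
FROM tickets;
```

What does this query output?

ticket_id=7: ✗
ticket_id=8: ✗
ticket_id=9: ✓ → 65
ticket_id=10: ✓ → 78
ticket_id=11: ✓ → 65
ticket_id=12: ✗
ticket_id=13: ✗
ticket_id=14: ✓ → 52
ticket_id=15: ✓ → 79
ticket_id=16: ✓ → 50
ticket_id=17: ✓ → 20
ticket_id=18: ✓ → 21
reopens_sum = 65 + 78 + 65 + 52 + 79 + 50 + 20 + 21 = 430

430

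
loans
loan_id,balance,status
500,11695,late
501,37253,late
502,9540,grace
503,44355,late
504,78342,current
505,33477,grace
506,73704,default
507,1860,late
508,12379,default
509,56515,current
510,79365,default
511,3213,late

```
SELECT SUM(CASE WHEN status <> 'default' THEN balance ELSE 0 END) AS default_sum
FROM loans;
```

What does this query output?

loan_id=500: ✓ → 11695
loan_id=501: ✓ → 37253
loan_id=502: ✓ → 9540
loan_id=503: ✓ → 44355
loan_id=504: ✓ → 78342
loan_id=505: ✓ → 33477
loan_id=506: ✗
loan_id=507: ✓ → 1860
loan_id=508: ✗
loan_id=509: ✓ → 56515
loan_id=510: ✗
loan_id=511: ✓ → 3213
default_sum = 11695 + 37253 + 9540 + 44355 + 78342 + 33477 + 1860 + 56515 + 3213 = 276250

276250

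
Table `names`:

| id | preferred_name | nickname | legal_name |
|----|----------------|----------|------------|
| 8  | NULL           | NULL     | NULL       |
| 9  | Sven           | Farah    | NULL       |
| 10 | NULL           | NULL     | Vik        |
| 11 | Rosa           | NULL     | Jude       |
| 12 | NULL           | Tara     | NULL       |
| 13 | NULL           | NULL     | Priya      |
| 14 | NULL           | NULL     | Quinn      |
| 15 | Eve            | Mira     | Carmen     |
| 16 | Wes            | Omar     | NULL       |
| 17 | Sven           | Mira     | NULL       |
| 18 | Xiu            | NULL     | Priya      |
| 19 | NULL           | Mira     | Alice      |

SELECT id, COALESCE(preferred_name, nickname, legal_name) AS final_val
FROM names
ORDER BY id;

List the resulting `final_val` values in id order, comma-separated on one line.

NULL, Sven, Vik, Rosa, Tara, Priya, Quinn, Eve, Wes, Sven, Xiu, Mira

id=8: preferred_name=NULL, nickname=NULL, legal_name=NULL (all NULL) → NULL
id=9: preferred_name=Sven → Sven
id=10: preferred_name=NULL, nickname=NULL, legal_name=Vik → Vik
id=11: preferred_name=Rosa → Rosa
id=12: preferred_name=NULL, nickname=Tara → Tara
id=13: preferred_name=NULL, nickname=NULL, legal_name=Priya → Priya
id=14: preferred_name=NULL, nickname=NULL, legal_name=Quinn → Quinn
id=15: preferred_name=Eve → Eve
id=16: preferred_name=Wes → Wes
id=17: preferred_name=Sven → Sven
id=18: preferred_name=Xiu → Xiu
id=19: preferred_name=NULL, nickname=Mira → Mira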